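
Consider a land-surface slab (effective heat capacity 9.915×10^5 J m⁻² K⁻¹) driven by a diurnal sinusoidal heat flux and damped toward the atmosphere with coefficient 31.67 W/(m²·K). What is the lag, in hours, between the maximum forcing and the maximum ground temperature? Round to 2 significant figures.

4.4 hours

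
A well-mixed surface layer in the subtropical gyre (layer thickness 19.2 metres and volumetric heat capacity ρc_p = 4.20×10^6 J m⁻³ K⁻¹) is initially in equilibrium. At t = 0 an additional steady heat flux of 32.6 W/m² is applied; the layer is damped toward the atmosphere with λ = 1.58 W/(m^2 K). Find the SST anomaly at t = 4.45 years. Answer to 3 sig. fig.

19.3 K

Areal heat capacity C = ρc_p × D = 4.20×10^6 × 19.2 = 8.06×10^7 J/(m²·K).
τ = C / λ = 8.06×10^7 / 1.58 = 5.10×10^7 s.
Equilibrium anomaly ΔT_eq = F / λ = 32.6 / 1.58 = 20.6 K.
t = 4.45 years = 1.40×10^8 s, so t/τ = 2.75.
ΔT(t) = ΔT_eq (1 − e^(−t/τ)) = 20.6 × (1 − e^−2.75) = 19.3 K.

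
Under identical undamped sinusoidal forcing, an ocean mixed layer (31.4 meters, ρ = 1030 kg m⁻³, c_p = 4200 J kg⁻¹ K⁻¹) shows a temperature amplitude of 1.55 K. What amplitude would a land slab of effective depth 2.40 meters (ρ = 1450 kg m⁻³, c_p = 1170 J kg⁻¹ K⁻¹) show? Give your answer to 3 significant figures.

C_ocean = 1.36×10^8 J/(m²·K); C_land = 4.07×10^6 J/(m²·K).
A ∝ 1/C ⇒ A_land = A_ocean × C_ocean/C_land = 1.55 × 33.4 = 51.7 K.

51.7 K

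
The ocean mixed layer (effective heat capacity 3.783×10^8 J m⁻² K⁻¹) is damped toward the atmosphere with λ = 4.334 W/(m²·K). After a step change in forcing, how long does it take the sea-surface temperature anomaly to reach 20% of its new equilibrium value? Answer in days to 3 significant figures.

Areal heat capacity C = 3.783×10^8 J m⁻² K⁻¹ (given).
τ = C / λ = 3.78×10^8 / 4.334 = 8.73×10^7 s.
Fraction reached: 1 − e^(−t/τ) = 0.20 ⇒ t = −τ ln(1 − 0.20) = τ × 0.223.
t = 1.95×10^7 s = 225 days.

225 days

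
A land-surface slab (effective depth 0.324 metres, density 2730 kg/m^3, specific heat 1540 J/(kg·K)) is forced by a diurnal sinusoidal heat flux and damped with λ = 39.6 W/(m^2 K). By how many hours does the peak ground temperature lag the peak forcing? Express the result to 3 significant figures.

4.55 hours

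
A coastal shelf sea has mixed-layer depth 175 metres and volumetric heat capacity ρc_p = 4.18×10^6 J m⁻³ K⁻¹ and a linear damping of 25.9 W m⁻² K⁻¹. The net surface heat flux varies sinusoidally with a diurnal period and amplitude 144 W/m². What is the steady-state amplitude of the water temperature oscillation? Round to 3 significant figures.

Areal heat capacity C = ρc_p × D = 4.18×10^6 × 175 = 7.32×10^8 J/(m^2 K).
Angular frequency ω = 2π / T = 2π / 86400 s = 7.27×10^-5 s⁻¹.
√((Cω)² + λ²) = √((53200)² + 25.9²) = 53200 W/(m²·K).
Amplitude A = F₀ / √((Cω)²+λ²) = 144 / 53200 = 0.00271 K.

0.00271 K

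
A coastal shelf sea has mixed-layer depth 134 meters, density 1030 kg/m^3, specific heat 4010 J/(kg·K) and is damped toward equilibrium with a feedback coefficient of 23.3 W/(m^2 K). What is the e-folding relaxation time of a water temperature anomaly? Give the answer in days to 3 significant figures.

Areal heat capacity C = ρ c_p D = 1030 × 4010 × 134 = 5.53×10^8 J/(m²·K).
Relaxation time τ = C / λ = 5.53×10^8 / 23.3 = 2.38×10^7 s.
In days: 2.38×10^7 s / (86400 s/day) = 275 days.

275 days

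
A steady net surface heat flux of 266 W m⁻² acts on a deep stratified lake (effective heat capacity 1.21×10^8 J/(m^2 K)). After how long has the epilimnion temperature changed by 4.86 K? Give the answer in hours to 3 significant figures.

614 hours

Areal heat capacity C = 1.21×10^8 J/(m^2 K) (given).
Time required: Δt = C ΔT / F = 1.21×10^8 × 4.86 / 266 = 2.21×10^6 s.
In hours: 2.21×10^6 s / (3600 s/hour) = 614 hours.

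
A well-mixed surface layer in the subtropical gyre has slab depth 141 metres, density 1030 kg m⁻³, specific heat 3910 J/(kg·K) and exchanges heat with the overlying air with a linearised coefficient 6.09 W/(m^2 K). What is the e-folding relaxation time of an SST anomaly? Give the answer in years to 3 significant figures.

Areal heat capacity C = ρ c_p D = 1030 × 3910 × 141 = 5.68×10^8 J/(m²·K).
Relaxation time τ = C / λ = 5.68×10^8 / 6.09 = 9.32×10^7 s.
In years: 9.32×10^7 s / (3.156×10^7 s/year) = 2.95 years.

2.95 years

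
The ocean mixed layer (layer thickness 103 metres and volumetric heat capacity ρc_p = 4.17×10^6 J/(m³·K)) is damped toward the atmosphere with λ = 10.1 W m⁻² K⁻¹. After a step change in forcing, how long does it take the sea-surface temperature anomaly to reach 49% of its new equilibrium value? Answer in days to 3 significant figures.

Areal heat capacity C = ρc_p × D = 4.17×10^6 × 103 = 4.30×10^8 J m⁻² K⁻¹.
τ = C / λ = 4.30×10^8 / 10.1 = 4.25×10^7 s.
Fraction reached: 1 − e^(−t/τ) = 0.49 ⇒ t = −τ ln(1 − 0.49) = τ × 0.673.
t = 2.86×10^7 s = 331 days.

331 days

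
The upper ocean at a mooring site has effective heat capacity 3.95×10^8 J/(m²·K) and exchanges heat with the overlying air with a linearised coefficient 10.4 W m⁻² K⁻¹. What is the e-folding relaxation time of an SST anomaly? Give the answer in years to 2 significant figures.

1.2 years

Areal heat capacity C = 3.95×10^8 J/(m²·K) (given).
Relaxation time τ = C / λ = 3.95×10^8 / 10.4 = 3.80×10^7 s.
In years: 3.80×10^7 s / (3.156×10^7 s/year) = 1.20 years.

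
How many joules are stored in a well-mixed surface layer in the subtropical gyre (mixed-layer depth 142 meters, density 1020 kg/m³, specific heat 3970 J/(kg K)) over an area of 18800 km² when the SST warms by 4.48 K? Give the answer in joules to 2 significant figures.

4.8×10^19 J

Areal heat capacity C = ρ c_p D = 1020 × 3970 × 142 = 5.75×10^8 J/(m^2 K).
Heat per unit area: q = C ΔT = 5.75×10^8 × 4.48 = 2.58×10^9 J/m².
Total heat: Q = q × A = 2.58×10^9 × (18800 × 10⁶ m²) = 4.84×10^19 J.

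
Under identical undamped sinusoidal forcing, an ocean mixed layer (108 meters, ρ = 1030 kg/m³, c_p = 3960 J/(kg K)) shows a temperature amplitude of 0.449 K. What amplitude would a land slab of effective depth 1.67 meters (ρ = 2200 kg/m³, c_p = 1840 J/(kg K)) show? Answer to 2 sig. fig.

29 K

C_ocean = 4.41×10^8 J/(m²·K); C_land = 6.76×10^6 J/(m²·K).
A ∝ 1/C ⇒ A_land = A_ocean × C_ocean/C_land = 0.449 × 65.2 = 29.3 K.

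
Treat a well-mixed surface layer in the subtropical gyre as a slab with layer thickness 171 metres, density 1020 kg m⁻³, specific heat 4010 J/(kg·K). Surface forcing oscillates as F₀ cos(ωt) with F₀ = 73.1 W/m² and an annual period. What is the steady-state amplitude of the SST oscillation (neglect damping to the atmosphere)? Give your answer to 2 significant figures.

0.52 K

Areal heat capacity C = ρ c_p D = 1020 × 4010 × 171 = 6.99×10^8 J/(m²·K).
Angular frequency ω = 2π / T = 2π / 3.15×10^7 s = 1.99×10^-7 s⁻¹.
Cω = 6.99×10^8 × 1.99×10^-7 = 139 W/(m²·K).
Amplitude A = F₀ / (Cω) = 73.1 / 139 = 0.525 K.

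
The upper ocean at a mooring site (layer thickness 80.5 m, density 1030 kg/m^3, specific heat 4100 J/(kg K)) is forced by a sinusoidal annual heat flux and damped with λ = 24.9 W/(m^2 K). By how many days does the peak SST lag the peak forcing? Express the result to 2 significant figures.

Areal heat capacity C = ρ c_p D = 1030 × 4100 × 80.5 = 3.40×10^8 J/(m²·K).
ω = 2π / 3.15×10^7 s = 1.99×10^-7 s⁻¹.
Phase lag φ = arctan(Cω/λ) = arctan(67.7/24.9) = 1.22 rad.
Time lag = φ / ω = 1.22 / 1.99×10^-7 = 6.12×10^6 s = 70.8 days.

71 days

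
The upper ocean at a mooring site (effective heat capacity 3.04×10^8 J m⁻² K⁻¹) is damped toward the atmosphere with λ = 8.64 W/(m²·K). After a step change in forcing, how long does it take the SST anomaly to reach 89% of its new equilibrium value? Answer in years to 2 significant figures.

Areal heat capacity C = 3.04×10^8 J m⁻² K⁻¹ (given).
τ = C / λ = 3.04×10^8 / 8.64 = 3.52×10^7 s.
Fraction reached: 1 − e^(−t/τ) = 0.89 ⇒ t = −τ ln(1 − 0.89) = τ × 2.21.
t = 7.77×10^7 s = 2.46 years.

2.5 years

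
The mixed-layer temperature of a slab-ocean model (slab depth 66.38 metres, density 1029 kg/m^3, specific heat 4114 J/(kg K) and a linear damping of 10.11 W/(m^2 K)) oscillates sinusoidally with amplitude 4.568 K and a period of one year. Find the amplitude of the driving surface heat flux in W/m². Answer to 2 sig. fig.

Areal heat capacity C = ρ c_p D = 1029 × 4114 × 66.38 = 2.81×10^8 J/(m²·K).
ω = 2π / 3.15×10^7 s = 1.99×10^-7 s⁻¹.
√((Cω)² + λ²) = √((56.0)² + 10.11²) = 56.9 W/(m²·K).
F₀ = A × √((Cω)²+λ²) = 4.568 × 56.9 = 260 W/m².

260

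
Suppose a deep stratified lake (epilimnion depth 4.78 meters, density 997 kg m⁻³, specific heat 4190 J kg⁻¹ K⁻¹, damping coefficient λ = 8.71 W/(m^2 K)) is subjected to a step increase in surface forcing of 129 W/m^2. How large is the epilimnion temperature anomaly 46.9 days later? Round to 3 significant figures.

Areal heat capacity C = ρ c_p D = 997 × 4190 × 4.78 = 2.00×10^7 J/(m²·K).
τ = C / λ = 2.00×10^7 / 8.71 = 2.29×10^6 s.
Equilibrium anomaly ΔT_eq = F / λ = 129 / 8.71 = 14.8 K.
t = 46.9 days = 4.05×10^6 s, so t/τ = 1.77.
ΔT(t) = ΔT_eq (1 − e^(−t/τ)) = 14.8 × (1 − e^−1.77) = 12.3 K.

12.3 K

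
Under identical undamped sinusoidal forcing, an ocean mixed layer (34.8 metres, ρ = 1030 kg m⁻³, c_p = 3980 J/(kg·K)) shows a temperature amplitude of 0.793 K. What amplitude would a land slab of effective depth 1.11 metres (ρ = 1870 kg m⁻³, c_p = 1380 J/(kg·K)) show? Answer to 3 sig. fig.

39.5 K

C_ocean = 1.43×10^8 J/(m²·K); C_land = 2.86×10^6 J/(m²·K).
A ∝ 1/C ⇒ A_land = A_ocean × C_ocean/C_land = 0.793 × 49.8 = 39.5 K.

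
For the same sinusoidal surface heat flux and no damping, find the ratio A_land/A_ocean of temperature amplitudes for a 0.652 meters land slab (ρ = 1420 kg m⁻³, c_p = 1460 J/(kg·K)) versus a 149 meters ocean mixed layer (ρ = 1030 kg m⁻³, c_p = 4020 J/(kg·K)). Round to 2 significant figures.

C_ocean = 1030 × 4020 × 149 = 6.17×10^8 J/(m²·K).
C_land = 1420 × 1460 × 0.652 = 1.35×10^6 J/(m²·K).
Undamped amplitude ∝ 1/C, so A_land/A_ocean = C_ocean/C_land = 456.

460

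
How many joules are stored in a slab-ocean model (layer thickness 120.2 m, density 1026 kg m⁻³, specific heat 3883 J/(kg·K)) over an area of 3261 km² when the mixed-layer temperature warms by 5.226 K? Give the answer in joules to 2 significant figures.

Areal heat capacity C = ρ c_p D = 1026 × 3883 × 120.2 = 4.79×10^8 J m⁻² K⁻¹.
Heat per unit area: q = C ΔT = 4.79×10^8 × 5.226 = 2.50×10^9 J/m².
Total heat: Q = q × A = 2.50×10^9 × (3261 × 10⁶ m²) = 8.16×10^18 J.

8.2×10^18 J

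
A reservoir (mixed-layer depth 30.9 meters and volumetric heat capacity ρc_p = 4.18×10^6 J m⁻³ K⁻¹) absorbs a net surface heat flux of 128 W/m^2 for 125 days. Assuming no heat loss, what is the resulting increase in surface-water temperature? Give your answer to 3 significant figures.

10.7 K

Areal heat capacity C = ρc_p × D = 4.18×10^6 × 30.9 = 1.29×10^8 J/(m^2 K).
Net heat input Q = F Δt = 128 × (125 days × 86400 s/day) = 1.38×10^9 J/m².
ΔT = Q / C = 1.38×10^9 / 1.29×10^8 = 10.7 K.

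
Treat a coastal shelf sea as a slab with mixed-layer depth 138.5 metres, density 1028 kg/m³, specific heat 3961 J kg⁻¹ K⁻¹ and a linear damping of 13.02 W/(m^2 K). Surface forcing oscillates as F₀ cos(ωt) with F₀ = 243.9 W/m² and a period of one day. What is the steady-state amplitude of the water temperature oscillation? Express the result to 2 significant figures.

Areal heat capacity C = ρ c_p D = 1028 × 3961 × 138.5 = 5.64×10^8 J/(m²·K).
Angular frequency ω = 2π / T = 2π / 86400 s = 7.27×10^-5 s⁻¹.
√((Cω)² + λ²) = √((41000)² + 13.02²) = 41000 W/(m²·K).
Amplitude A = F₀ / √((Cω)²+λ²) = 243.9 / 41000 = 0.00595 K.

0.0059 K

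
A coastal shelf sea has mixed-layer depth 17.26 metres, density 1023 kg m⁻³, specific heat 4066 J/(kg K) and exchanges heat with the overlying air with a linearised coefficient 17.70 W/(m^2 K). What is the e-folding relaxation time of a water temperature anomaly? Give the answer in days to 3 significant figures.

46.9 days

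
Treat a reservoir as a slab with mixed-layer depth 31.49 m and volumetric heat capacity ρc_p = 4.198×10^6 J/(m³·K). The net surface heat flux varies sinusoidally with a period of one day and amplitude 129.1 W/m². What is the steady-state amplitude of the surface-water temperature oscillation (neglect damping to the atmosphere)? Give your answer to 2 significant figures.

Areal heat capacity C = ρc_p × D = 4.198×10^6 × 31.49 = 1.32×10^8 J/(m²·K).
Angular frequency ω = 2π / T = 2π / 86400 s = 7.27×10^-5 s⁻¹.
Cω = 1.32×10^8 × 7.27×10^-5 = 9610 W/(m²·K).
Amplitude A = F₀ / (Cω) = 129.1 / 9610 = 0.0134 K.

0.013 K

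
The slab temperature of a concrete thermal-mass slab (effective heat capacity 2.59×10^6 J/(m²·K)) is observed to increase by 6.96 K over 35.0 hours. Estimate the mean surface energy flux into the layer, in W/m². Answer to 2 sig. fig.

140

Areal heat capacity C = 2.59×10^6 J/(m²·K) (given).
Required heat per unit area: Q = C ΔT = 2.59×10^6 × 6.96 = 1.80×10^7 J/m².
Flux F = Q / Δt = 1.80×10^7 / 1.26×10^5 s = 143 W/m².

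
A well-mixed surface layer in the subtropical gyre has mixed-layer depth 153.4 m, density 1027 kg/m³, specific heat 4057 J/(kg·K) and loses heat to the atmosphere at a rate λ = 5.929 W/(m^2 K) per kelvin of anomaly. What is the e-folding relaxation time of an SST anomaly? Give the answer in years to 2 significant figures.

3.4 years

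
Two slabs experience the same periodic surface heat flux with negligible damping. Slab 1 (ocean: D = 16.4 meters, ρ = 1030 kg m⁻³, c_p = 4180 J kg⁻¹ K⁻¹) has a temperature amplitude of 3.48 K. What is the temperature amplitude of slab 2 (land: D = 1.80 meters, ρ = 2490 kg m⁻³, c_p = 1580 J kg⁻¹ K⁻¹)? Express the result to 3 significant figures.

34.7 K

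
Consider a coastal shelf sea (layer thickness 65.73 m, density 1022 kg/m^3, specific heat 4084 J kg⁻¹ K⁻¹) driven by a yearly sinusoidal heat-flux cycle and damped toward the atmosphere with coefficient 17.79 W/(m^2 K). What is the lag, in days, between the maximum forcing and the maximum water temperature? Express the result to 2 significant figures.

73 days

Areal heat capacity C = ρ c_p D = 1022 × 4084 × 65.73 = 2.74×10^8 J/(m²·K).
ω = 2π / 3.15×10^7 s = 1.99×10^-7 s⁻¹.
Phase lag φ = arctan(Cω/λ) = arctan(54.7/17.79) = 1.26 rad.
Time lag = φ / ω = 1.26 / 1.99×10^-7 = 6.30×10^6 s = 73.0 days.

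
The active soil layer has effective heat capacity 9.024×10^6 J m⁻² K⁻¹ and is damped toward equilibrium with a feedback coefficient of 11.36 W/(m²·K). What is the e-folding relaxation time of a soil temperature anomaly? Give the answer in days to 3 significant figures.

9.19 days

Areal heat capacity C = 9.024×10^6 J m⁻² K⁻¹ (given).
Relaxation time τ = C / λ = 9.02×10^6 / 11.36 = 7.94×10^5 s.
In days: 7.94×10^5 s / (86400 s/day) = 9.19 days.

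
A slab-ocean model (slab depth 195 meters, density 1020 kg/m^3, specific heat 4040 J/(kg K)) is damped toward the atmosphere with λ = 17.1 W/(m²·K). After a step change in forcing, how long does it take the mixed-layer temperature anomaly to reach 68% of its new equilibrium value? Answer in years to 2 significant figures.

Areal heat capacity C = ρ c_p D = 1020 × 4040 × 195 = 8.04×10^8 J/(m^2 K).
τ = C / λ = 8.04×10^8 / 17.1 = 4.70×10^7 s.
Fraction reached: 1 − e^(−t/τ) = 0.68 ⇒ t = −τ ln(1 − 0.68) = τ × 1.14.
t = 5.35×10^7 s = 1.70 years.

1.7 years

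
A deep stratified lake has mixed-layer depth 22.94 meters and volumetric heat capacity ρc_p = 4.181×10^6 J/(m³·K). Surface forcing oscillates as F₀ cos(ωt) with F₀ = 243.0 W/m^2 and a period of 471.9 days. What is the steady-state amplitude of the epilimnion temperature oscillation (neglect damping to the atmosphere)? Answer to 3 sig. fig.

16.4 K

Areal heat capacity C = ρc_p × D = 4.181×10^6 × 22.94 = 9.59×10^7 J m⁻² K⁻¹.
Angular frequency ω = 2π / T = 2π / 4.08×10^7 s = 1.54×10^-7 s⁻¹.
Cω = 9.59×10^7 × 1.54×10^-7 = 14.8 W/(m²·K).
Amplitude A = F₀ / (Cω) = 243.0 / 14.8 = 16.4 K.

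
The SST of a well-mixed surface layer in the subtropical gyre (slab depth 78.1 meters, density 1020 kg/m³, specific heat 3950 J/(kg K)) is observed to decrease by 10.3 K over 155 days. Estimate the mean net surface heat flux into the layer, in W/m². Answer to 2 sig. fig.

Areal heat capacity C = ρ c_p D = 1020 × 3950 × 78.1 = 3.15×10^8 J m⁻² K⁻¹.
Required heat per unit area: Q = C ΔT = 3.15×10^8 × -10.3 = -3.24×10^9 J/m².
Flux F = Q / Δt = -3.24×10^9 / 1.34×10^7 s = -242 W/m².

-240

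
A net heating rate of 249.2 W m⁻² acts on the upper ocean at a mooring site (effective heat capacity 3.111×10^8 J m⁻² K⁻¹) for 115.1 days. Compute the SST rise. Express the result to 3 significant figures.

Areal heat capacity C = 3.111×10^8 J m⁻² K⁻¹ (given).
Net heat input Q = F Δt = 249.2 × (115.1 days × 86400 s/day) = 2.48×10^9 J/m².
ΔT = Q / C = 2.48×10^9 / 3.11×10^8 = 7.97 K.

7.97 K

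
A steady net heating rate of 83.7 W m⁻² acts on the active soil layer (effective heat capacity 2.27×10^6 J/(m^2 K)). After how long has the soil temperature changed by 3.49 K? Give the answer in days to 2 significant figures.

1.1 days

Areal heat capacity C = 2.27×10^6 J/(m^2 K) (given).
Time required: Δt = C ΔT / F = 2.27×10^6 × 3.49 / 83.7 = 94700 s.
In days: 94700 s / (86400 s/day) = 1.10 days.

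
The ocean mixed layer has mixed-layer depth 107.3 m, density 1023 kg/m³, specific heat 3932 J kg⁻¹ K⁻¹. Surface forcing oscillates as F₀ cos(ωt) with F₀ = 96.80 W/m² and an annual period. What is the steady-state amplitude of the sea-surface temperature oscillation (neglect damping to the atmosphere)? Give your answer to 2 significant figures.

1.1 K

Areal heat capacity C = ρ c_p D = 1023 × 3932 × 107.3 = 4.32×10^8 J m⁻² K⁻¹.
Angular frequency ω = 2π / T = 2π / 3.15×10^7 s = 1.99×10^-7 s⁻¹.
Cω = 4.32×10^8 × 1.99×10^-7 = 86.0 W/(m²·K).
Amplitude A = F₀ / (Cω) = 96.80 / 86.0 = 1.13 K.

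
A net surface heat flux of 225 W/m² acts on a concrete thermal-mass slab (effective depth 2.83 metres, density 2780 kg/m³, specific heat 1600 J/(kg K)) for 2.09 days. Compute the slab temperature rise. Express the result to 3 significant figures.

3.23 K

Areal heat capacity C = ρ c_p D = 2780 × 1600 × 2.83 = 1.26×10^7 J/(m^2 K).
Net heat input Q = F Δt = 225 × (2.09 days × 86400 s/day) = 4.06×10^7 J/m².
ΔT = Q / C = 4.06×10^7 / 1.26×10^7 = 3.23 K.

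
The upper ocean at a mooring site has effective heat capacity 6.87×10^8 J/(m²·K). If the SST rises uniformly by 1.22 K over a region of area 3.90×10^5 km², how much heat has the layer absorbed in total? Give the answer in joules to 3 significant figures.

3.27×10^20 J

Areal heat capacity C = 6.87×10^8 J/(m²·K) (given).
Heat per unit area: q = C ΔT = 6.87×10^8 × 1.22 = 8.38×10^8 J/m².
Total heat: Q = q × A = 8.38×10^8 × (3.90×10^5 × 10⁶ m²) = 3.27×10^20 J.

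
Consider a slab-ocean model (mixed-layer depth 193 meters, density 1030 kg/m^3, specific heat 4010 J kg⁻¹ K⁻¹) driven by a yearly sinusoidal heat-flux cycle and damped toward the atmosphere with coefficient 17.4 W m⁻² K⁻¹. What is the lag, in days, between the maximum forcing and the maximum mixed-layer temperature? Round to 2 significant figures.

Areal heat capacity C = ρ c_p D = 1030 × 4010 × 193 = 7.97×10^8 J/(m^2 K).
ω = 2π / 3.15×10^7 s = 1.99×10^-7 s⁻¹.
Phase lag φ = arctan(Cω/λ) = arctan(159/17.4) = 1.46 rad.
Time lag = φ / ω = 1.46 / 1.99×10^-7 = 7.34×10^6 s = 84.9 days.

85 days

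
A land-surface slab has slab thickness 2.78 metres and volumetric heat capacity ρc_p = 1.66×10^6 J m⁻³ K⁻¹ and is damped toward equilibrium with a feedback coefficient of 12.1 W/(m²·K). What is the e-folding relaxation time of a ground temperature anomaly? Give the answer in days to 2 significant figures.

4.4 days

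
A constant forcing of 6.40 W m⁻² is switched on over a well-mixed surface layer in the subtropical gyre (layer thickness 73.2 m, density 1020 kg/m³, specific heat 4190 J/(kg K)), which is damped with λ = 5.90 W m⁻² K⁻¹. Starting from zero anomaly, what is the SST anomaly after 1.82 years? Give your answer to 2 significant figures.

Areal heat capacity C = ρ c_p D = 1020 × 4190 × 73.2 = 3.13×10^8 J/(m^2 K).
τ = C / λ = 3.13×10^8 / 5.90 = 5.30×10^7 s.
Equilibrium anomaly ΔT_eq = F / λ = 6.40 / 5.90 = 1.08 K.
t = 1.82 years = 5.74×10^7 s, so t/τ = 1.08.
ΔT(t) = ΔT_eq (1 − e^(−t/τ)) = 1.08 × (1 − e^−1.08) = 0.718 K.

0.72 K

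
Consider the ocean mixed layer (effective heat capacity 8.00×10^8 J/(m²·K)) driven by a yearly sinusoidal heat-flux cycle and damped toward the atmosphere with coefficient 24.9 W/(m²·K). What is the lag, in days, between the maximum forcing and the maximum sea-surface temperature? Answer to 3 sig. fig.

82.2 days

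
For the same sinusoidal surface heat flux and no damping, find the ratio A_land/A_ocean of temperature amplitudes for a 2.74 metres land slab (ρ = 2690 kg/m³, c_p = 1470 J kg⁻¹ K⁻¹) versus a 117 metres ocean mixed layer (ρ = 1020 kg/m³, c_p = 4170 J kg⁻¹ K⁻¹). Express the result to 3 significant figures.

45.9

C_ocean = 1020 × 4170 × 117 = 4.98×10^8 J/(m²·K).
C_land = 2690 × 1470 × 2.74 = 1.08×10^7 J/(m²·K).
Undamped amplitude ∝ 1/C, so A_land/A_ocean = C_ocean/C_land = 45.9.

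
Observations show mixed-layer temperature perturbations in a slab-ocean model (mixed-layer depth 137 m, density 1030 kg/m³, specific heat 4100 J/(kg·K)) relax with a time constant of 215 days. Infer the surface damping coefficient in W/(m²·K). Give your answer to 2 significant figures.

31

Areal heat capacity C = ρ c_p D = 1030 × 4100 × 137 = 5.79×10^8 J/(m^2 K).
τ = 215 days = 1.86×10^7 s.
λ = C / τ = 5.79×10^8 / 1.86×10^7 = 31.1 W/(m²·K).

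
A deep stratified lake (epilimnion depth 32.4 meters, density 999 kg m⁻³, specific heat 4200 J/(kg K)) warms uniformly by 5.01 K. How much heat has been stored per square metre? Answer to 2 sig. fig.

6.8×10^8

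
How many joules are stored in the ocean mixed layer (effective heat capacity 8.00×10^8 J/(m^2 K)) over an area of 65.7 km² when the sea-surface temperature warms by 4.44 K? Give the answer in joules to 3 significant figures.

2.33×10^17 J

Areal heat capacity C = 8.00×10^8 J/(m^2 K) (given).
Heat per unit area: q = C ΔT = 8.00×10^8 × 4.44 = 3.55×10^9 J/m².
Total heat: Q = q × A = 3.55×10^9 × (65.7 × 10⁶ m²) = 2.33×10^17 J.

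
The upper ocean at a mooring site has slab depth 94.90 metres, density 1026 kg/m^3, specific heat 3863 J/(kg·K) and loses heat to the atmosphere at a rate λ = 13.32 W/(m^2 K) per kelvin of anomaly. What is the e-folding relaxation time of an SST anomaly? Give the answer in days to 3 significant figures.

Areal heat capacity C = ρ c_p D = 1026 × 3863 × 94.90 = 3.76×10^8 J/(m^2 K).
Relaxation time τ = C / λ = 3.76×10^8 / 13.32 = 2.82×10^7 s.
In days: 2.82×10^7 s / (86400 s/day) = 327 days.

327 days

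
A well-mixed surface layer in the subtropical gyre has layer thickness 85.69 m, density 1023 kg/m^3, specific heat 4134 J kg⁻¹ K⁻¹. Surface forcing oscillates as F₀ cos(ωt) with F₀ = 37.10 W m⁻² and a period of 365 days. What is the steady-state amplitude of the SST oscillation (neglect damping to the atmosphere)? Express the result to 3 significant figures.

0.514 K

Areal heat capacity C = ρ c_p D = 1023 × 4134 × 85.69 = 3.62×10^8 J m⁻² K⁻¹.
Angular frequency ω = 2π / T = 2π / 3.15×10^7 s = 1.99×10^-7 s⁻¹.
Cω = 3.62×10^8 × 1.99×10^-7 = 72.2 W/(m²·K).
Amplitude A = F₀ / (Cω) = 37.10 / 72.2 = 0.514 K.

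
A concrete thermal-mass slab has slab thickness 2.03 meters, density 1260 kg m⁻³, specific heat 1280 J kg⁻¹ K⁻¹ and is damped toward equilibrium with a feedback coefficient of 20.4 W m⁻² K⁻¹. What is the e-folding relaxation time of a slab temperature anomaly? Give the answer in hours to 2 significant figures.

45 hours

Areal heat capacity C = ρ c_p D = 1260 × 1280 × 2.03 = 3.27×10^6 J/(m²·K).
Relaxation time τ = C / λ = 3.27×10^6 / 20.4 = 1.60×10^5 s.
In hours: 1.60×10^5 s / (3600 s/hour) = 44.6 hours.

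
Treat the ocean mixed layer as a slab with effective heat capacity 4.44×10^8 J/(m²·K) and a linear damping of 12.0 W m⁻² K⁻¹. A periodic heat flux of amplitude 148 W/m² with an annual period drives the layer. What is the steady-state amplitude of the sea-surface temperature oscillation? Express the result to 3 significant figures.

Areal heat capacity C = 4.44×10^8 J/(m²·K) (given).
Angular frequency ω = 2π / T = 2π / 3.15×10^7 s = 1.99×10^-7 s⁻¹.
√((Cω)² + λ²) = √((88.5)² + 12.0²) = 89.3 W/(m²·K).
Amplitude A = F₀ / √((Cω)²+λ²) = 148 / 89.3 = 1.66 K.

1.66 K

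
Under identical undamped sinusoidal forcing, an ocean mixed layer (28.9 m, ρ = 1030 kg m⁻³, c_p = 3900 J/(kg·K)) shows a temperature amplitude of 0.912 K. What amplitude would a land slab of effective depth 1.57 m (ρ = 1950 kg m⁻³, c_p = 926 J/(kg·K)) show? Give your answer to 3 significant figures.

37.3 K

C_ocean = 1.16×10^8 J/(m²·K); C_land = 2.83×10^6 J/(m²·K).
A ∝ 1/C ⇒ A_land = A_ocean × C_ocean/C_land = 0.912 × 41.0 = 37.3 K.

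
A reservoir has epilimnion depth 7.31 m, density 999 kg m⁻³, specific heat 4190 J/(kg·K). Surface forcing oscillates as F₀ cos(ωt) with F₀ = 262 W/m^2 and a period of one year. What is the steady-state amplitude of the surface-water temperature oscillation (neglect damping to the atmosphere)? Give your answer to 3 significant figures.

43.0 K

Areal heat capacity C = ρ c_p D = 999 × 4190 × 7.31 = 3.06×10^7 J m⁻² K⁻¹.
Angular frequency ω = 2π / T = 2π / 3.15×10^7 s = 1.99×10^-7 s⁻¹.
Cω = 3.06×10^7 × 1.99×10^-7 = 6.10 W/(m²·K).
Amplitude A = F₀ / (Cω) = 262 / 6.10 = 43.0 K.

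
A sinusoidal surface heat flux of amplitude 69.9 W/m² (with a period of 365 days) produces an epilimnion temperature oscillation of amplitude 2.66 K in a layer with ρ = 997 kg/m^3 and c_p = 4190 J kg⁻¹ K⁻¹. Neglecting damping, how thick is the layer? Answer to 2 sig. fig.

ω = 2π / 3.15×10^7 s = 1.99×10^-7 s⁻¹.
Required C = F₀ / (A ω) = 69.9 / (2.66 × 1.99×10^-7) = 1.32×10^8 J/(m²·K).
D = C / (ρ c_p) = 1.32×10^8 / (997 × 4190) = 31.6 m.

32 m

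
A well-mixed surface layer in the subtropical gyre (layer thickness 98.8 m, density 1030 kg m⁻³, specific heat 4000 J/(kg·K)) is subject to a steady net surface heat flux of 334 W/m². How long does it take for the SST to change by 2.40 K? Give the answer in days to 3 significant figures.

Areal heat capacity C = ρ c_p D = 1030 × 4000 × 98.8 = 4.07×10^8 J m⁻² K⁻¹.
Time required: Δt = C ΔT / F = 4.07×10^8 × 2.40 / 334 = 2.92×10^6 s.
In days: 2.92×10^6 s / (86400 s/day) = 33.9 days.

33.9 days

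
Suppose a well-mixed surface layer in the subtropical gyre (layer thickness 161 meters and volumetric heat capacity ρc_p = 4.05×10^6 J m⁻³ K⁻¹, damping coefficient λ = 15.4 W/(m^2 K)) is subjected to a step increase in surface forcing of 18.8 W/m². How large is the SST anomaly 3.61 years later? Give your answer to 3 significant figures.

1.14 K

Areal heat capacity C = ρc_p × D = 4.05×10^6 × 161 = 6.52×10^8 J/(m²·K).
τ = C / λ = 6.52×10^8 / 15.4 = 4.23×10^7 s.
Equilibrium anomaly ΔT_eq = F / λ = 18.8 / 15.4 = 1.22 K.
t = 3.61 years = 1.14×10^8 s, so t/τ = 2.69.
ΔT(t) = ΔT_eq (1 − e^(−t/τ)) = 1.22 × (1 − e^−2.69) = 1.14 K.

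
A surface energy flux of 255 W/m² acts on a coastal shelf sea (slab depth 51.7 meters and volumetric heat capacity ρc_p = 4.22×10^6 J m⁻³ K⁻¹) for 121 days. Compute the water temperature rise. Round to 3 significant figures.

Areal heat capacity C = ρc_p × D = 4.22×10^6 × 51.7 = 2.18×10^8 J/(m²·K).
Net heat input Q = F Δt = 255 × (121 days × 86400 s/day) = 2.67×10^9 J/m².
ΔT = Q / C = 2.67×10^9 / 2.18×10^8 = 12.2 K.

12.2 K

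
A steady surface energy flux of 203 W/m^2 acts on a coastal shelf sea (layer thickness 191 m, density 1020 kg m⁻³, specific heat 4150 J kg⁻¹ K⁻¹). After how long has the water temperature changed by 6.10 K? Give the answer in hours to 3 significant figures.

6750 hours

Areal heat capacity C = ρ c_p D = 1020 × 4150 × 191 = 8.09×10^8 J/(m^2 K).
Time required: Δt = C ΔT / F = 8.09×10^8 × 6.10 / 203 = 2.43×10^7 s.
In hours: 2.43×10^7 s / (3600 s/hour) = 6750 hours.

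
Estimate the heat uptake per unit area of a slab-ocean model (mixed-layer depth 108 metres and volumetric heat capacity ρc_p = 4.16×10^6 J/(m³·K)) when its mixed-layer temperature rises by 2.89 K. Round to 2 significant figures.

1.3×10^9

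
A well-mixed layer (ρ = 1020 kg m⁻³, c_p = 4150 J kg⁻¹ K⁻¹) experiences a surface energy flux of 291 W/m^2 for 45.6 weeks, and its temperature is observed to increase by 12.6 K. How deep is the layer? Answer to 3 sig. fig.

Heat input Q = F Δt = 291 × 2.76×10^7 s = 8.03×10^9 J/m².
Required areal heat capacity C = Q / ΔT = 6.37×10^8 J/(m²·K).
Depth D = C / (ρ c_p) = 6.37×10^8 / (1020 × 4150) = 150 m.

150 m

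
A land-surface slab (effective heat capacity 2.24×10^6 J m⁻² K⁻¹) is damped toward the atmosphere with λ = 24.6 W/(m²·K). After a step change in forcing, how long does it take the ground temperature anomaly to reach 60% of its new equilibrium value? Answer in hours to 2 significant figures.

23 hours

Areal heat capacity C = 2.24×10^6 J m⁻² K⁻¹ (given).
τ = C / λ = 2.24×10^6 / 24.6 = 91100 s.
Fraction reached: 1 − e^(−t/τ) = 0.60 ⇒ t = −τ ln(1 − 0.60) = τ × 0.916.
t = 83400 s = 23.2 hours.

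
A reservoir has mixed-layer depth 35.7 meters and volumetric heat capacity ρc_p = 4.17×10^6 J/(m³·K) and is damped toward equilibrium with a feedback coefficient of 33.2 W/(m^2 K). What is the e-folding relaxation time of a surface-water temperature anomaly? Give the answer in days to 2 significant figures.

52 days

Areal heat capacity C = ρc_p × D = 4.17×10^6 × 35.7 = 1.49×10^8 J/(m^2 K).
Relaxation time τ = C / λ = 1.49×10^8 / 33.2 = 4.48×10^6 s.
In days: 4.48×10^6 s / (86400 s/day) = 51.9 days.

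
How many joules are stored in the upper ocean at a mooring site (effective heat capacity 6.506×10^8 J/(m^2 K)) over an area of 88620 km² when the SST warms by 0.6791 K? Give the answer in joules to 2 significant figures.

3.9×10^19 J

Areal heat capacity C = 6.506×10^8 J/(m^2 K) (given).
Heat per unit area: q = C ΔT = 6.51×10^8 × 0.6791 = 4.42×10^8 J/m².
Total heat: Q = q × A = 4.42×10^8 × (88620 × 10⁶ m²) = 3.92×10^19 J.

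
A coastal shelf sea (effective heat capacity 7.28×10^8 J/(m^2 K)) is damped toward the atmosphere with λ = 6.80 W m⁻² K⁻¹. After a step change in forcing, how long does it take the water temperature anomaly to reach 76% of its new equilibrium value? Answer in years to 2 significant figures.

Areal heat capacity C = 7.28×10^8 J/(m^2 K) (given).
τ = C / λ = 7.28×10^8 / 6.80 = 1.07×10^8 s.
Fraction reached: 1 − e^(−t/τ) = 0.76 ⇒ t = −τ ln(1 − 0.76) = τ × 1.43.
t = 1.53×10^8 s = 4.84 years.

4.8 years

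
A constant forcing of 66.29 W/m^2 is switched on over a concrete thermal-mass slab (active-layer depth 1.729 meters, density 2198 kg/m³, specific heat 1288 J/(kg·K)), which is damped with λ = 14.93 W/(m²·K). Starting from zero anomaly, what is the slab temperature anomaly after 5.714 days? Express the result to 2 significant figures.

3.5 K

Areal heat capacity C = ρ c_p D = 2198 × 1288 × 1.729 = 4.89×10^6 J/(m²·K).
τ = C / λ = 4.89×10^6 / 14.93 = 3.28×10^5 s.
Equilibrium anomaly ΔT_eq = F / λ = 66.29 / 14.93 = 4.44 K.
t = 5.714 days = 4.94×10^5 s, so t/τ = 1.51.
ΔT(t) = ΔT_eq (1 − e^(−t/τ)) = 4.44 × (1 − e^−1.51) = 3.46 K.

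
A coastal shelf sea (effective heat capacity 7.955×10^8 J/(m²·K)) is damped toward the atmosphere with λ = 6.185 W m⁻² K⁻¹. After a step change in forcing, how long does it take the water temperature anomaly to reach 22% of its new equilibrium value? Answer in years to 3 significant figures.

1.01 years

Areal heat capacity C = 7.955×10^8 J/(m²·K) (given).
τ = C / λ = 7.95×10^8 / 6.185 = 1.29×10^8 s.
Fraction reached: 1 − e^(−t/τ) = 0.22 ⇒ t = −τ ln(1 − 0.22) = τ × 0.248.
t = 3.20×10^7 s = 1.01 years.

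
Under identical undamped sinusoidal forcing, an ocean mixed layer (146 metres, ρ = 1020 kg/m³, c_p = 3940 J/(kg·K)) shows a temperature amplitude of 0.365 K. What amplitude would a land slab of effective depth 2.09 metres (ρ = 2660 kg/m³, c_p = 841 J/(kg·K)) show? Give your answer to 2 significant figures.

C_ocean = 5.87×10^8 J/(m²·K); C_land = 4.68×10^6 J/(m²·K).
A ∝ 1/C ⇒ A_land = A_ocean × C_ocean/C_land = 0.365 × 125 = 45.8 K.

46 K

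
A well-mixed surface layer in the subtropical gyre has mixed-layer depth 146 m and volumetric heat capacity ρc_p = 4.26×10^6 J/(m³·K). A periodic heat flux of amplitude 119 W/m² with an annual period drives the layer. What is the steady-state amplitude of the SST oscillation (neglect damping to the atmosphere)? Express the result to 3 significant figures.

Areal heat capacity C = ρc_p × D = 4.26×10^6 × 146 = 6.22×10^8 J/(m^2 K).
Angular frequency ω = 2π / T = 2π / 3.15×10^7 s = 1.99×10^-7 s⁻¹.
Cω = 6.22×10^8 × 1.99×10^-7 = 124 W/(m²·K).
Amplitude A = F₀ / (Cω) = 119 / 124 = 0.960 K.

0.960 K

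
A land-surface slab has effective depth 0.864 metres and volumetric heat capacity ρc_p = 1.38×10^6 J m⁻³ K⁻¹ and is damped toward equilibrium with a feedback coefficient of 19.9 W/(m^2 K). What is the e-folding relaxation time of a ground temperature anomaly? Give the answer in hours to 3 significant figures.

Areal heat capacity C = ρc_p × D = 1.38×10^6 × 0.864 = 1.19×10^6 J m⁻² K⁻¹.
Relaxation time τ = C / λ = 1.19×10^6 / 19.9 = 59900 s.
In hours: 59900 s / (3600 s/hour) = 16.6 hours.

16.6 hours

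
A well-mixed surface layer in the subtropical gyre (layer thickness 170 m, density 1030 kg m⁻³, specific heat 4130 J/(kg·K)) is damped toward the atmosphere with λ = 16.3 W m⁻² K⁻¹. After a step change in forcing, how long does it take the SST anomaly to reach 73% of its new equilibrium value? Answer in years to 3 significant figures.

1.84 years

Areal heat capacity C = ρ c_p D = 1030 × 4130 × 170 = 7.23×10^8 J/(m^2 K).
τ = C / λ = 7.23×10^8 / 16.3 = 4.44×10^7 s.
Fraction reached: 1 − e^(−t/τ) = 0.73 ⇒ t = −τ ln(1 − 0.73) = τ × 1.31.
t = 5.81×10^7 s = 1.84 years.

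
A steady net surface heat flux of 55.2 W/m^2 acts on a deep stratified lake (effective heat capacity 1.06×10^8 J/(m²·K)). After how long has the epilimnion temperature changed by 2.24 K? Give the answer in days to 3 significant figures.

Areal heat capacity C = 1.06×10^8 J/(m²·K) (given).
Time required: Δt = C ΔT / F = 1.06×10^8 × 2.24 / 55.2 = 4.30×10^6 s.
In days: 4.30×10^6 s / (86400 s/day) = 49.8 days.

49.8 days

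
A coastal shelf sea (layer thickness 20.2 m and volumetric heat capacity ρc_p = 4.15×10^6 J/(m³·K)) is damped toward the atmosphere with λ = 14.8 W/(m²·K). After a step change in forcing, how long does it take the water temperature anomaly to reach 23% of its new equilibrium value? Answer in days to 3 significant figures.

17.1 days

Areal heat capacity C = ρc_p × D = 4.15×10^6 × 20.2 = 8.38×10^7 J/(m^2 K).
τ = C / λ = 8.38×10^7 / 14.8 = 5.66×10^6 s.
Fraction reached: 1 − e^(−t/τ) = 0.23 ⇒ t = −τ ln(1 − 0.23) = τ × 0.261.
t = 1.48×10^6 s = 17.1 days.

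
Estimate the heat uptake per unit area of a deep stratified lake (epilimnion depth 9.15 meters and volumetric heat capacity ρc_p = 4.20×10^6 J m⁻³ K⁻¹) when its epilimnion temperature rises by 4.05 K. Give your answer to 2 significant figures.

Areal heat capacity C = ρc_p × D = 4.20×10^6 × 9.15 = 3.84×10^7 J/(m²·K).
ΔQ = C ΔT = 3.84×10^7 × 4.05 = 1.56×10^8 J/m².

1.6×10^8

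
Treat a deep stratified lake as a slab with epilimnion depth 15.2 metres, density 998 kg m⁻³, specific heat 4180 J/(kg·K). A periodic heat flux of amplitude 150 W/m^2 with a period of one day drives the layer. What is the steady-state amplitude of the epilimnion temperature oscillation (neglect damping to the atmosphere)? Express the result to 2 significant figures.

0.033 K

Areal heat capacity C = ρ c_p D = 998 × 4180 × 15.2 = 6.34×10^7 J/(m^2 K).
Angular frequency ω = 2π / T = 2π / 86400 s = 7.27×10^-5 s⁻¹.
Cω = 6.34×10^7 × 7.27×10^-5 = 4610 W/(m²·K).
Amplitude A = F₀ / (Cω) = 150 / 4610 = 0.0325 K.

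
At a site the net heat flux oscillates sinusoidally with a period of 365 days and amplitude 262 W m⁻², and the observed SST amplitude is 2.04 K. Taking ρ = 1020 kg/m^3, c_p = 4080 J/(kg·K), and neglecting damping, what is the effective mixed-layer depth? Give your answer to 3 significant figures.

155 m

ω = 2π / 3.15×10^7 s = 1.99×10^-7 s⁻¹.
Required C = F₀ / (A ω) = 262 / (2.04 × 1.99×10^-7) = 6.45×10^8 J/(m²·K).
D = C / (ρ c_p) = 6.45×10^8 / (1020 × 4080) = 155 m.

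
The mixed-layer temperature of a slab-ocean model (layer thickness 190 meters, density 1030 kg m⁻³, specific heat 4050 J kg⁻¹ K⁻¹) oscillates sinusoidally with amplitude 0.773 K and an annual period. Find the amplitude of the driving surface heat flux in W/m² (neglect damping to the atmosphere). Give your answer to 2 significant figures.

120

Areal heat capacity C = ρ c_p D = 1030 × 4050 × 190 = 7.93×10^8 J/(m^2 K).
ω = 2π / 3.15×10^7 s = 1.99×10^-7 s⁻¹.
Cω = 7.93×10^8 × 1.99×10^-7 = 158 W/(m²·K).
F₀ = A × Cω = 0.773 × 158 = 122 W/m².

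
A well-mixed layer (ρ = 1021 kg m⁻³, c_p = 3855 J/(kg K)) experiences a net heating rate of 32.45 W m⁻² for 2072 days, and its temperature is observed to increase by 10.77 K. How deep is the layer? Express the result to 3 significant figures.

137 m

Heat input Q = F Δt = 32.45 × 1.79×10^8 s = 5.81×10^9 J/m².
Required areal heat capacity C = Q / ΔT = 5.39×10^8 J/(m²·K).
Depth D = C / (ρ c_p) = 5.39×10^8 / (1021 × 3855) = 137 m.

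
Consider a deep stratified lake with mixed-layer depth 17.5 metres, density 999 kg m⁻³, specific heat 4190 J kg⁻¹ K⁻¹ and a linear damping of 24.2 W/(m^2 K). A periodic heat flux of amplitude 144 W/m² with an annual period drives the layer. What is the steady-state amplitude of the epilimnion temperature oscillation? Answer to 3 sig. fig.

5.10 K

Areal heat capacity C = ρ c_p D = 999 × 4190 × 17.5 = 7.33×10^7 J m⁻² K⁻¹.
Angular frequency ω = 2π / T = 2π / 3.15×10^7 s = 1.99×10^-7 s⁻¹.
√((Cω)² + λ²) = √((14.6)² + 24.2²) = 28.3 W/(m²·K).
Amplitude A = F₀ / √((Cω)²+λ²) = 144 / 28.3 = 5.10 K.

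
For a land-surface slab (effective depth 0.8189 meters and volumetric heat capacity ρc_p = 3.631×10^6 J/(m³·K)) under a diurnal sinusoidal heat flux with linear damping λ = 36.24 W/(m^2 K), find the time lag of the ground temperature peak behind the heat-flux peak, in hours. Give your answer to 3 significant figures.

5.37 hours

Areal heat capacity C = ρc_p × D = 3.631×10^6 × 0.8189 = 2.97×10^6 J/(m²·K).
ω = 2π / 86400 s = 7.27×10^-5 s⁻¹.
Phase lag φ = arctan(Cω/λ) = arctan(216/36.24) = 1.40 rad.
Time lag = φ / ω = 1.40 / 7.27×10^-5 = 19300 s = 5.37 hours.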